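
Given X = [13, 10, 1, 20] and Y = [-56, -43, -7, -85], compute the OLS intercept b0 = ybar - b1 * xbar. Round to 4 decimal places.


The slope is b1 = -4.1075.
Sample means are xbar = 11.0000 and ybar = -47.7500.
Intercept: b0 = -47.7500 - (-4.1075)(11.0000) = -2.5672.

-2.5672


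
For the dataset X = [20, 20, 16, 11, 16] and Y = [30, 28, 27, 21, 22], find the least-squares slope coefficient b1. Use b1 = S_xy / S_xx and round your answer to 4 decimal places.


Calculate xbar = 16.6000, ybar = 25.6000.
S_xx = 55.2000, S_xy = 50.2000.
Using b1 = S_xy / S_xx = 50.2000 / 55.2000, we get b1 = 0.9094.

0.9094


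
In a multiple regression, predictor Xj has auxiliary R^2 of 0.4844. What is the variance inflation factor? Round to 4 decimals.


Using VIF = 1/(1 - R^2_j):
1 - 0.4844 = 0.5156.
VIF = 1.9395.

1.9395


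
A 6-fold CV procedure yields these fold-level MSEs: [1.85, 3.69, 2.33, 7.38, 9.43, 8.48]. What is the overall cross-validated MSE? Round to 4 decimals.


Add all fold MSEs: 33.1600.
Divide by k = 6: 33.1600/6 = 5.5267.

5.5267


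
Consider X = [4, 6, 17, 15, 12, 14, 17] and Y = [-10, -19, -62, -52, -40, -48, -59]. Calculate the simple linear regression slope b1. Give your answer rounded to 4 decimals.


Calculate xbar = 12.1429, ybar = -41.4286.
S_xx = 162.8571, S_xy = -621.5714.
Using b1 = S_xy / S_xx = -621.5714 / 162.8571, we get b1 = -3.8167.

-3.8167


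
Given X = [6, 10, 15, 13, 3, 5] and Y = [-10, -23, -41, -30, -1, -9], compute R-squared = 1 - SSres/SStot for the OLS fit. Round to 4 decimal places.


After computing the OLS fit (b0=8.1471, b1=-3.1324):
SSres = 14.0147, SStot = 1126.0000.
R^2 = 1 - 14.0147/1126.0000 = 0.9876.

0.9876


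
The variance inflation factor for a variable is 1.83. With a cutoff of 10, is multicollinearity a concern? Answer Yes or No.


The threshold is 10.
VIF = 1.83 is < 10.
Multicollinearity indication: No.

No


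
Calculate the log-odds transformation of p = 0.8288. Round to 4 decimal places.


Compute the odds: 0.8288/0.1712 = 4.8411.
Take the natural log: ln(4.8411) = 1.5771.

1.5771


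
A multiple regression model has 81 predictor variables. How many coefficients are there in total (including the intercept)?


Including the intercept, the model has 81 predictor coefficients + 1 intercept.
Total = 82.

82


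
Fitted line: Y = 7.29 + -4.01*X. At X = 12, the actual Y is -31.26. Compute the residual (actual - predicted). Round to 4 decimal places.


Compute yhat = 7.29 + (-4.01)(12) = -40.8300.
Residual = actual - predicted = -31.26 - -40.8300 = 9.5700.

9.5700


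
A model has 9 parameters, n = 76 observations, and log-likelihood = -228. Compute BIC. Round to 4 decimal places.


k * ln(n) = 9 * ln(76) = 9 * 4.330733 = 38.976597.
-2 * loglik = -2 * (-228) = 456.
BIC = 38.976597 + 456 = 494.976597, which rounds to 494.9766.

494.9766


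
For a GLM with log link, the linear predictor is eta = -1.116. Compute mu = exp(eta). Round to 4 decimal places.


The inverse log link gives:
mu = exp(-1.116) = 0.3276.

0.3276


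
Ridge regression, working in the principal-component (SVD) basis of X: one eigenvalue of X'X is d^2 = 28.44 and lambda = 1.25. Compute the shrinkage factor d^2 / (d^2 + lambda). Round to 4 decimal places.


Compute the denominator: 28.44 + 1.25 = 29.6900.
Shrinkage factor = 28.44 / 29.6900 = 0.9579.

0.9579


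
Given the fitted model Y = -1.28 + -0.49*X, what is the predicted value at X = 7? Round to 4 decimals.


Predicted value:
Y = -1.28 + (-0.49)(7) = -1.28 + -3.4300 = -4.7100.

-4.7100


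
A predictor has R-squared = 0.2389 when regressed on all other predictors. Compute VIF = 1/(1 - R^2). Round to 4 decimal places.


Denominator: 1 - 0.2389 = 0.7611.
VIF = 1 / 0.7611 = 1.3139.

1.3139


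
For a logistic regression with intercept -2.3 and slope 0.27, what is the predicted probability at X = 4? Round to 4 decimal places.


Linear predictor: z = -2.3 + 0.27 * 4 = -1.2200.
P = 1/(1 + exp(1.2200)) = 1/(1 + 3.3872) = 0.2279.

0.2279


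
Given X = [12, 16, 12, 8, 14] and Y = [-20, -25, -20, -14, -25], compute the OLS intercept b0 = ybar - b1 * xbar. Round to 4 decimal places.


Compute b1 = -1.4886 from the OLS formula.
With xbar = 12.4000 and ybar = -20.8000, the intercept is:
b0 = -20.8000 - -1.4886 * 12.4000 = -2.3409.

-2.3409


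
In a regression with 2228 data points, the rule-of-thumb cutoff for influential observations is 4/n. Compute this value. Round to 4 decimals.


Cook's distance cutoff = 4/n = 4/2228.
= 0.0018.

0.0018


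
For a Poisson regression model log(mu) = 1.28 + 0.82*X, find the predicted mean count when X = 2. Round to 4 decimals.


Linear predictor: eta = 1.28 + (0.82)(2) = 2.9200.
Expected count: mu = exp(2.9200) = 18.5413.

18.5413


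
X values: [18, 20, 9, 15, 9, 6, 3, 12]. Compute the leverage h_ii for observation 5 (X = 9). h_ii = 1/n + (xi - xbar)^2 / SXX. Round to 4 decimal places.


Compute xbar = 11.5000 with n = 8 observations.
SXX = 242.0000.
Leverage = 1/8 + (9 - 11.5000)^2/242.0000 = 0.1508.

0.1508


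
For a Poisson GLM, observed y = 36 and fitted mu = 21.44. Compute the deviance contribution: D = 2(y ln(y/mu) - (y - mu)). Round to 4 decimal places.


y/mu = 36/21.44 = 1.679104 (approx.), and ln(36/21.44) = 0.518261.
y * ln(y/mu) = 36 * 0.518261 = 18.657396.
y - mu = 14.56.
D = 2 * (18.657396 - 14.56) = 8.194792, which rounds to 8.1948.

8.1948


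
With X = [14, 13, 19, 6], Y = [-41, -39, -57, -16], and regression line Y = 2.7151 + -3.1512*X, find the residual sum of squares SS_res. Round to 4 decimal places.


Predicted values from Y = 2.7151 + -3.1512*X.
Residuals: [0.4017, -0.7495, 0.1577, 0.1921].
SSres = 0.7849.

0.7849


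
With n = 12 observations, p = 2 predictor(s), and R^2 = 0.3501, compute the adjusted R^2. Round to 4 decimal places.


Adjusted R^2 = 1 - (1 - R^2) * (n-1)/(n-p-1).
(1 - R^2) = 0.6499.
(n-1)/(n-p-1) = 11/9.
(1 - R^2) * (n-1) = 0.6499 * 11 = 7.1489.
Divide by (n-p-1): 7.1489 / 9 = 0.7943.
Adj R^2 = 1 - 0.7943 = 0.2057.

0.2057


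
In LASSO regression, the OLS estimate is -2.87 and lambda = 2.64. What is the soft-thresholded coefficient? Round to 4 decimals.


|beta_OLS| = 2.87.
lambda = 2.64.
Since |beta| > lambda, coefficient = sign(beta)*(|beta| - lambda) = -0.2300.
Result = -0.2300.

-0.2300


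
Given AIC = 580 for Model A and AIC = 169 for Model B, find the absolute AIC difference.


Compute |580 - 169| = 411.
Model B has the smaller AIC.

411


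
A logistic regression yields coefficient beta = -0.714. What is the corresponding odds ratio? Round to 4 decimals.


exp(-0.714) = 0.4897.
So the odds ratio is 0.4897.

0.4897


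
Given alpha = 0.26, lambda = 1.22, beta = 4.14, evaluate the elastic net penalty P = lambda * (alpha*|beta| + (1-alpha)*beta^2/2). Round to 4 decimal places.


L1 component = 0.26 * |4.14| = 1.0764.
L2 component = 0.74 * 4.14^2 / 2 = 6.3417.
Penalty = 1.22 * (1.0764 + 6.3417) = 1.22 * 7.4181 = 9.0500.

9.0500


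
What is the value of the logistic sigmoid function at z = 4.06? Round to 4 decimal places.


Compute exp(-4.0600) = 0.0172.
Sigmoid = 1 / (1 + 0.0172) = 1 / 1.0172 = 0.9830.

0.9830


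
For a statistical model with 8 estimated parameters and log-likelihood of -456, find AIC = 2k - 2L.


AIC = 2k - 2*loglik = 2(8) - 2(-456).
= 16 + 912 = 928.

928


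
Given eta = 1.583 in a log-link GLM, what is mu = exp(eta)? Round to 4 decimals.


Apply the inverse link:
mu = e^1.583 = 4.8695.

4.8695


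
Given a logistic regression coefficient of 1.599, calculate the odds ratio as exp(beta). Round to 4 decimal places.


The odds ratio is computed as:
OR = e^(1.599) = 4.9481.

4.9481


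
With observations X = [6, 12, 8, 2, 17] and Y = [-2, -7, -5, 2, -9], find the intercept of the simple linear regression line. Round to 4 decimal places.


Compute b1 = -0.7273 from the OLS formula.
With xbar = 9.0000 and ybar = -4.2000, the intercept is:
b0 = -4.2000 - -0.7273 * 9.0000 = 2.3455.

2.3455


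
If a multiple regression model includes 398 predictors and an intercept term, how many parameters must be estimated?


Total coefficients = number of predictors + 1 (for the intercept).
= 398 + 1 = 399.

399


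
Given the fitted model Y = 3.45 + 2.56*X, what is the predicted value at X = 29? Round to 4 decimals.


Predicted value:
Y = 3.45 + (2.56)(29) = 3.45 + 74.2400 = 77.6900.

77.6900


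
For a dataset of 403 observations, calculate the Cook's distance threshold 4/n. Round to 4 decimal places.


Using the rule of thumb:
Threshold = 4 / 403 = 0.0099.

0.0099


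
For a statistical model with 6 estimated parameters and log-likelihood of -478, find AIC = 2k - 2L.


AIC = 2k - 2*loglik = 2(6) - 2(-478).
= 12 + 956 = 968.

968


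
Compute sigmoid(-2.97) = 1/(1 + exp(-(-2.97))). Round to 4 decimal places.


Compute exp(2.9700) = 19.4919.
Sigmoid = 1 / (1 + 19.4919) = 1 / 20.4919 = 0.0488.

0.0488


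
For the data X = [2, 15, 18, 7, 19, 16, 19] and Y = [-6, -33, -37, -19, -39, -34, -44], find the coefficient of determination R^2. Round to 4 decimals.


After computing the OLS fit (b0=-3.2364, b1=-1.9723):
SSres = 22.6556, SStot = 1047.4286.
R^2 = 1 - 22.6556/1047.4286 = 0.9784.

0.9784


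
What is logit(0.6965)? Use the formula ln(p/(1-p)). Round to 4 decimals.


Compute the odds: 0.6965/0.3035 = 2.2949.
Take the natural log: ln(2.2949) = 0.8307.

0.8307


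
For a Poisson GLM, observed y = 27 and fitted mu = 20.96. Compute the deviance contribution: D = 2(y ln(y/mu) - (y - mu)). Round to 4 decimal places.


Compute y*ln(y/mu) = 27*ln(27/20.96) = 27*0.253221 = 6.836967.
y - mu = 6.04.
D = 2*(6.836967 - (6.04)) = 1.593934, which rounds to 1.5939.

1.5939


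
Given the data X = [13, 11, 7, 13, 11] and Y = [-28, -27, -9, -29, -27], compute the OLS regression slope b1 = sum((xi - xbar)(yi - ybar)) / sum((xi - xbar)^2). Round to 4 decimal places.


The sample means are xbar = 11.0000 and ybar = -24.0000.
Compute S_xx = 24.0000 and S_xy = -78.0000.
Slope b1 = S_xy / S_xx = -78.0000 / 24.0000 = -3.2500.

-3.2500


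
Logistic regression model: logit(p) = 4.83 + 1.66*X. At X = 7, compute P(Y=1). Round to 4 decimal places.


Compute z = 4.83 + (1.66)(7) = 16.4500.
exp(-z) = 0.0000.
P = 1/(1 + 0.0000) = 1.0000.

1.0000


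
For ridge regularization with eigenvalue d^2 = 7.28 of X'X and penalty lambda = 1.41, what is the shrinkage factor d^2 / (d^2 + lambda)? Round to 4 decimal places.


Denominator = d^2 + lambda = 7.28 + 1.41 = 8.6900.
Shrinkage = 7.28 / 8.6900 = 0.8377.

0.8377


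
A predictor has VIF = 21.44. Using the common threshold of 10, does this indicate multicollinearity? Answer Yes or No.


Check: VIF = 21.44 vs threshold = 10.
Since 21.44 >= 10, the answer is Yes.

Yes


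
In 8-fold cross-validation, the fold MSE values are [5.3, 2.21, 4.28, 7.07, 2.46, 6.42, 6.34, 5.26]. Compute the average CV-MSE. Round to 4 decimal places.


Sum of fold MSEs = 39.3400.
Average = 39.3400 / 8 = 4.9175.

4.9175


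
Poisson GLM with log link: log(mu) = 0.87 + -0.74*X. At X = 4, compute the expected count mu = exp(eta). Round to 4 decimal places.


Linear predictor: eta = 0.87 + (-0.74)(4) = -2.0900.
Expected count: mu = exp(-2.0900) = 0.1237.

0.1237


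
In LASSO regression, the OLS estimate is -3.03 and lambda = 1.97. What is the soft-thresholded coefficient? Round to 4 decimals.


|beta_OLS| = 3.03.
lambda = 1.97.
Since |beta| > lambda, coefficient = sign(beta)*(|beta| - lambda) = -1.0600.
Result = -1.0600.

-1.0600


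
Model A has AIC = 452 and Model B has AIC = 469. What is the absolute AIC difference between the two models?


Compute |452 - 469| = 17.
Model A has the smaller AIC.

17


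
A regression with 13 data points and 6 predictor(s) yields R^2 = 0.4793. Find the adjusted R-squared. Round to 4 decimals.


Using the formula:
(1 - 0.4793) = 0.5207.
Multiply by 12/6: 0.5207 * 12 = 6.2484, then 6.2484 / 6 = 1.0414.
Adj R^2 = 1 - 1.0414 = -0.0414.

-0.0414


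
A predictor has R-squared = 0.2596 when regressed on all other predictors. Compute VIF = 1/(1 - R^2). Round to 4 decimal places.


Denominator: 1 - 0.2596 = 0.7404.
VIF = 1 / 0.7404 = 1.3506.

1.3506


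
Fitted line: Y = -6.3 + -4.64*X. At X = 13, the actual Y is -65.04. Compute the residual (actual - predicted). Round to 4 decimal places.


Predicted = -6.3 + -4.64 * 13 = -66.6200.
Residual = -65.04 - -66.6200 = 1.5800.

1.5800


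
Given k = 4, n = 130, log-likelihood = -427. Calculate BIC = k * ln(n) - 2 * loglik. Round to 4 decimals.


k * ln(n) = 4 * ln(130) = 4 * 4.867534 = 19.470136.
-2 * loglik = -2 * (-427) = 854.
BIC = 19.470136 + 854 = 873.470136, which rounds to 873.4701.

873.4701


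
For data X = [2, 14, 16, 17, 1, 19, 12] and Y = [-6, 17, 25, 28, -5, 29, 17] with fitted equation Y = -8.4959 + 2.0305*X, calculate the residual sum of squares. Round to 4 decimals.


Compute predicted values, then residuals = yi - yhat_i.
Residuals: [-1.5651, -2.9311, 1.0079, 1.9774, 1.4654, -1.0836, 1.1299].
SSres = sum(residual^2) = 20.5651.

20.5651


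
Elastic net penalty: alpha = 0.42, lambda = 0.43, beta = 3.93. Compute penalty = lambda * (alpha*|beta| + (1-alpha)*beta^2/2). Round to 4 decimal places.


Compute:
L1 = 0.42 * 3.93 = 1.6506.
L2 = 0.58 * 3.93^2 / 2 = 4.4790.
Penalty = 0.43 * (1.6506 + 4.4790) = 2.6357.

2.6357


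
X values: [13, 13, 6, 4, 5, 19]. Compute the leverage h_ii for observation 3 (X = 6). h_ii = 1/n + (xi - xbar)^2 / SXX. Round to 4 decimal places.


Mean of X: xbar = 10.0000.
SXX = 176.0000.
For X = 6: h = 1/6 + (6 - 10.0000)^2/176.0000 = 0.2576.

0.2576


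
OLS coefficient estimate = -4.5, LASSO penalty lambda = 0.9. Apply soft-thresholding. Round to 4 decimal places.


Check: |-4.5| = 4.5 vs lambda = 0.9.
Since |beta| > lambda, coefficient = sign(beta)*(|beta| - lambda) = -3.6000.
Soft-thresholded coefficient = -3.6000.

-3.6000


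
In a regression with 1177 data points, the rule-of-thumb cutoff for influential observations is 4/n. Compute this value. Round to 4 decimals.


The threshold is 4/n.
4/1177 = 0.0034.

0.0034


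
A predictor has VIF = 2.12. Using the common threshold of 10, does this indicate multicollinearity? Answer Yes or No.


Check: VIF = 2.12 vs threshold = 10.
Since 2.12 < 10, the answer is No.

No


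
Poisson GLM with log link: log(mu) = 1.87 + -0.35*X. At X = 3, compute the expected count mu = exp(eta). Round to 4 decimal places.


Linear predictor: eta = 1.87 + (-0.35)(3) = 0.8200.
Expected count: mu = exp(0.8200) = 2.2705.

2.2705


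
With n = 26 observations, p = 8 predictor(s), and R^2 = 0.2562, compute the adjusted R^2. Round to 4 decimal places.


Using the formula:
(1 - 0.2562) = 0.7438.
Multiply by 25/17: 0.7438 * 25 = 18.5950, then 18.5950 / 17 = 1.0938.
Adj R^2 = 1 - 1.0938 = -0.0938.

-0.0938


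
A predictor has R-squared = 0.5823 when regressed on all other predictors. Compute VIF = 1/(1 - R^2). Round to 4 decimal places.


Using VIF = 1/(1 - R^2_j):
1 - 0.5823 = 0.4177.
VIF = 2.3941.

2.3941


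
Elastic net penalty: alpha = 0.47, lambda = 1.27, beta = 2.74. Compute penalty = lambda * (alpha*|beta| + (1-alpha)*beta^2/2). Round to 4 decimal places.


alpha * |beta| = 0.47 * 2.74 = 1.2878.
(1-alpha) * beta^2/2 = 0.53 * 7.5076/2 = 1.9895.
Total = 1.27 * (1.2878 + 1.9895) = 4.1622.

4.1622


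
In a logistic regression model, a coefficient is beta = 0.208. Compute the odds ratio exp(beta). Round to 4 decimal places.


The odds ratio is computed as:
OR = e^(0.208) = 1.2312.

1.2312


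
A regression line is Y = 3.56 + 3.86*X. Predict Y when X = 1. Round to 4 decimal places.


Plug X = 1 into Y = 3.56 + 3.86*X:
Y = 3.56 + 3.8600 = 7.4200.

7.4200


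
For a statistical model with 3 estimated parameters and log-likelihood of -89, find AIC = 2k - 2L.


Compute:
2k = 2*3 = 6.
-2*loglik = -2*(-89) = 178.
AIC = 6 + 178 = 184.

184


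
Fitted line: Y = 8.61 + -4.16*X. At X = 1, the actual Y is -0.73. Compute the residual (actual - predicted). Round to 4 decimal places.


Compute yhat = 8.61 + (-4.16)(1) = 4.4500.
Residual = actual - predicted = -0.73 - 4.4500 = -5.1800.

-5.1800


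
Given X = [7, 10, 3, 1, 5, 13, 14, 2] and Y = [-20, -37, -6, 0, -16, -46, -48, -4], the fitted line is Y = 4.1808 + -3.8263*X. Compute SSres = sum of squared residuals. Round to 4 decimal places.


Predicted values from Y = 4.1808 + -3.8263*X.
Residuals: [2.6033, -2.9178, 1.2981, -0.3545, -1.0493, -0.4389, 1.3874, -0.5282].
SSres = 20.5990.

20.5990


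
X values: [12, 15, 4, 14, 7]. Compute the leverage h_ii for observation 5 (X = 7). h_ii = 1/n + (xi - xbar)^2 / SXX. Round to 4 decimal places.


n = 5, xbar = 10.4000.
SXX = sum((xi - xbar)^2) = 89.2000.
h = 1/5 + (7 - 10.4000)^2 / 89.2000 = 0.3296.

0.3296


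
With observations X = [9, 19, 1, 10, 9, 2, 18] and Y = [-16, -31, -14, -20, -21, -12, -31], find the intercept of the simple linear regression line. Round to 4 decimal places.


The slope is b1 = -1.0618.
Sample means are xbar = 9.7143 and ybar = -20.7143.
Intercept: b0 = -20.7143 - (-1.0618)(9.7143) = -10.4000.

-10.4000


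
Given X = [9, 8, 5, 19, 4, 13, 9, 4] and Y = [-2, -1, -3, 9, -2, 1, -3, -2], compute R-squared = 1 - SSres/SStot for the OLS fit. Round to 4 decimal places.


After computing the OLS fit (b0=-6.5202, b1=0.6924):
SSres = 24.1982, SStot = 111.8750.
R^2 = 1 - 24.1982/111.8750 = 0.7837.

0.7837


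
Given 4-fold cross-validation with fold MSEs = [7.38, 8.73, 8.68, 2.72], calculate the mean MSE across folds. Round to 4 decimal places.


Add all fold MSEs: 27.5100.
Divide by k = 4: 27.5100/4 = 6.8775.

6.8775


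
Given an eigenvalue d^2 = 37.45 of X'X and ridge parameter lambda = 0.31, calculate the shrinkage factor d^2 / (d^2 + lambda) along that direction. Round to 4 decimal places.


d^2 + lambda = 37.45 + 0.31 = 37.7600.
Shrinkage factor = 37.45/37.7600 = 0.9918.

0.9918


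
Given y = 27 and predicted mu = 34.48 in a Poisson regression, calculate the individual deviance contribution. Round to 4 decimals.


Compute y*ln(y/mu) = 27*ln(27/34.48) = 27*-0.244543 = -6.602661.
y - mu = -7.48.
D = 2*(-6.602661 - (-7.48)) = 1.754678, which rounds to 1.7547.

1.7547


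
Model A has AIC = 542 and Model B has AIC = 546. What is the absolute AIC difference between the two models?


Absolute difference = |542 - 546| = 4.
The model with lower AIC (A) is preferred.

4


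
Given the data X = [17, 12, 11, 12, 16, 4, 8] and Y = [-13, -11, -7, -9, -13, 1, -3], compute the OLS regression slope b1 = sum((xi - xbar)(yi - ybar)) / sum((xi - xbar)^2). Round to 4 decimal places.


The sample means are xbar = 11.4286 and ybar = -7.8571.
Compute S_xx = 119.7143 and S_xy = -137.4286.
Slope b1 = S_xy / S_xx = -137.4286 / 119.7143 = -1.1480.

-1.1480


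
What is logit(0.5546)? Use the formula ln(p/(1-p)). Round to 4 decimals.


Compute the odds: 0.5546/0.4454 = 1.2452.
Take the natural log: ln(1.2452) = 0.2193.

0.2193


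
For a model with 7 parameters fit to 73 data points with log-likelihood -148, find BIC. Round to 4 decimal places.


Compute k*ln(n) = 7*ln(73) = 7*4.290459 = 30.033213.
Then -2*loglik = 296.
BIC = 30.033213 + 296 = 326.033213, which rounds to 326.0332.

326.0332


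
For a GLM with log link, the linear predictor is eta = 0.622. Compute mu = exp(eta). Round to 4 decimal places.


Apply the inverse link:
mu = e^0.622 = 1.8626.

1.8626


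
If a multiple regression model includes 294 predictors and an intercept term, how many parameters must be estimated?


Each predictor gets one coefficient, plus one intercept.
Total parameters = 294 + 1 = 295.

295


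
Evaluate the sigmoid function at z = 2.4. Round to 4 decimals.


Compute exp(-2.4000) = 0.0907.
Sigmoid = 1 / (1 + 0.0907) = 1 / 1.0907 = 0.9168.

0.9168


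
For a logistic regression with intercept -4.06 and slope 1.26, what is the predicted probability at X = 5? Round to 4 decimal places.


z = -4.06 + 1.26 * 5 = 2.2400.
Sigmoid: P = 1 / (1 + exp(-2.2400)) = 0.9038.

0.9038


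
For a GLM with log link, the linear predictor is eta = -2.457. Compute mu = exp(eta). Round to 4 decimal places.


mu = exp(eta) = exp(-2.457).
= 0.0857.

0.0857


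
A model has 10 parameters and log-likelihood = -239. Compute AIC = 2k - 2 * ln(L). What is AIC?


Compute:
2k = 2*10 = 20.
-2*loglik = -2*(-239) = 478.
AIC = 20 + 478 = 498.

498


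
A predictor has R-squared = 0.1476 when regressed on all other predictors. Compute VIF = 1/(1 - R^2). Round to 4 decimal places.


VIF = 1 / (1 - 0.1476).
= 1 / 0.8524 = 1.1732.

1.1732


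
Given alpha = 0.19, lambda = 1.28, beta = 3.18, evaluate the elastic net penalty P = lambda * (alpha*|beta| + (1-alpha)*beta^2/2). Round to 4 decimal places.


Compute:
L1 = 0.19 * 3.18 = 0.6042.
L2 = 0.81 * 3.18^2 / 2 = 4.0955.
Penalty = 1.28 * (0.6042 + 4.0955) = 6.0156.

6.0156


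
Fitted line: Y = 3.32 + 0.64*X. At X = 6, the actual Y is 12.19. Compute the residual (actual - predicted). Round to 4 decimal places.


Compute yhat = 3.32 + (0.64)(6) = 7.1600.
Residual = actual - predicted = 12.19 - 7.1600 = 5.0300.

5.0300


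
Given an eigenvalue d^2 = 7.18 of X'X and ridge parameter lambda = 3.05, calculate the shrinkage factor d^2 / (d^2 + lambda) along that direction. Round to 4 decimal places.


Denominator = d^2 + lambda = 7.18 + 3.05 = 10.2300.
Shrinkage = 7.18 / 10.2300 = 0.7019.

0.7019


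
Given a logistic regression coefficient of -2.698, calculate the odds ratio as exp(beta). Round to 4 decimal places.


exp(-2.698) = 0.0673.
So the odds ratio is 0.0673.

0.0673


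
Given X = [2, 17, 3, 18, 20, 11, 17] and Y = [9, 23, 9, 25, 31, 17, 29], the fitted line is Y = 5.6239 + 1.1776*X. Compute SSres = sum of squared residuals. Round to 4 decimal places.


Compute predicted values, then residuals = yi - yhat_i.
Residuals: [1.0209, -2.6431, -0.1567, -1.8207, 1.8241, -1.5775, 3.3569].
SSres = sum(residual^2) = 28.4523.

28.4523


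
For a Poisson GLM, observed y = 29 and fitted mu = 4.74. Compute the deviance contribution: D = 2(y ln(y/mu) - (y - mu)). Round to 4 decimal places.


y/mu = 29/4.74 = 6.118143 (approx.), and ln(29/4.74) = 1.811259.
y * ln(y/mu) = 29 * 1.811259 = 52.526511.
y - mu = 24.26.
D = 2 * (52.526511 - 24.26) = 56.533022, which rounds to 56.5330.

56.5330


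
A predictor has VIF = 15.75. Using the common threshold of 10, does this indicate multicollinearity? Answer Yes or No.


Check: VIF = 15.75 vs threshold = 10.
Since 15.75 >= 10, the answer is Yes.

Yes


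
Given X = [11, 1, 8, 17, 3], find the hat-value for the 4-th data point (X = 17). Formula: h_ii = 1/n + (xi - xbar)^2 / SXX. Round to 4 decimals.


n = 5, xbar = 8.0000.
SXX = sum((xi - xbar)^2) = 164.0000.
h = 1/5 + (17 - 8.0000)^2 / 164.0000 = 0.6939.

0.6939


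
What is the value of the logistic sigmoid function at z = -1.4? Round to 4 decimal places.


exp(1.4000) = 4.0552.
1 + exp(-z) = 5.0552.
sigmoid = 1/5.0552 = 0.1978.

0.1978


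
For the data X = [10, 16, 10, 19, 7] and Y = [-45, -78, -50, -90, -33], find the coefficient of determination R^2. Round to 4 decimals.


Fit the OLS line: b0 = 0.5802, b1 = -4.8210.
SSres = 15.6852.
SStot = 2274.8000.
R^2 = 1 - 15.6852/2274.8000 = 0.9931.

0.9931


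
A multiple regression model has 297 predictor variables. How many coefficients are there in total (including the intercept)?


Total coefficients = number of predictors + 1 (for the intercept).
= 297 + 1 = 298.

298


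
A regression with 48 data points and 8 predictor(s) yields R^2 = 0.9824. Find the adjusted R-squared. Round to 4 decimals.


Using the formula:
(1 - 0.9824) = 0.0176.
Multiply by 47/39: 0.0176 * 47 = 0.8272, then 0.8272 / 39 = 0.0212.
Adj R^2 = 1 - 0.0212 = 0.9788.

0.9788


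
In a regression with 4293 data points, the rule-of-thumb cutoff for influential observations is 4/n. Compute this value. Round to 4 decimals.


Cook's distance cutoff = 4/n = 4/4293.
= 0.0009.

0.0009


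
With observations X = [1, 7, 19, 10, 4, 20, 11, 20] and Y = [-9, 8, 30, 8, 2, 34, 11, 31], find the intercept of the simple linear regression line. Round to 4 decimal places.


The slope is b1 = 2.0603.
Sample means are xbar = 11.5000 and ybar = 14.3750.
Intercept: b0 = 14.3750 - (2.0603)(11.5000) = -9.3179.

-9.3179


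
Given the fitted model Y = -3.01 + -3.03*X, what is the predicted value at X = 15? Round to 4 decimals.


Plug X = 15 into Y = -3.01 + -3.03*X:
Y = -3.01 + -45.4500 = -48.4600.

-48.4600


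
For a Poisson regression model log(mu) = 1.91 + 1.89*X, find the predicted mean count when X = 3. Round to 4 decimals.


eta = 1.91 + 1.89 * 3 = 7.5800.
mu = exp(7.5800) = 1958.6290.

1958.6290


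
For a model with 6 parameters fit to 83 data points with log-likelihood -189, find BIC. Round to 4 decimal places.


Compute k*ln(n) = 6*ln(83) = 6*4.418841 = 26.513046.
Then -2*loglik = 378.
BIC = 26.513046 + 378 = 404.513046, which rounds to 404.5130.

404.5130


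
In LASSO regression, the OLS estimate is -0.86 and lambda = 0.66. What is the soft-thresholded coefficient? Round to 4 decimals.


Check: |-0.86| = 0.86 vs lambda = 0.66.
Since |beta| > lambda, coefficient = sign(beta)*(|beta| - lambda) = -0.2000.
Soft-thresholded coefficient = -0.2000.

-0.2000


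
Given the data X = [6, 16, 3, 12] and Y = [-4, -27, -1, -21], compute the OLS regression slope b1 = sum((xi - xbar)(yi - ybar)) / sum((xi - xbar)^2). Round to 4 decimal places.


Calculate xbar = 9.2500, ybar = -13.2500.
S_xx = 102.7500, S_xy = -220.7500.
Using b1 = S_xy / S_xx = -220.7500 / 102.7500, we get b1 = -2.1484.

-2.1484


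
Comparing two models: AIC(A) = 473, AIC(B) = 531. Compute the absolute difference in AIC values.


Compute |473 - 531| = 58.
Model A has the smaller AIC.

58


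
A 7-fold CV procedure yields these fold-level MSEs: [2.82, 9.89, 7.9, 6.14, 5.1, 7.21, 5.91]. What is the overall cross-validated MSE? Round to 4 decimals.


Total MSE across folds = 44.9700.
CV-MSE = 44.9700/7 = 6.4243.

6.4243


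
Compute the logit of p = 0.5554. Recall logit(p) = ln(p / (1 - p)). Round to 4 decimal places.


The odds are p/(1-p) = 0.5554 / 0.4446 = 1.2492.
logit(p) = ln(1.2492) = 0.2225.

0.2225


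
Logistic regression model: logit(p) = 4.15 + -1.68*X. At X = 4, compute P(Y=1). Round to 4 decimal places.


Compute z = 4.15 + (-1.68)(4) = -2.5700.
exp(-z) = 13.0658.
P = 1/(1 + 13.0658) = 0.0711.

0.0711


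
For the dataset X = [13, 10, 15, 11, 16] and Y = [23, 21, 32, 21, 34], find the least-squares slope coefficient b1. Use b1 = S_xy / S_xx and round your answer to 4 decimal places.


First compute the means: xbar = 13.0000, ybar = 26.2000.
Then S_xx = sum((xi - xbar)^2) = 26.0000.
S_xy = sum((xi - xbar)(yi - ybar)) = 61.0000.
b1 = S_xy / S_xx = 61.0000 / 26.0000 = 2.3462.

2.3462


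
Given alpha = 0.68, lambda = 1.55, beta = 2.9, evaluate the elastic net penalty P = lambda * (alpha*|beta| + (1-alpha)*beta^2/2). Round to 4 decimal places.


Compute:
L1 = 0.68 * 2.9 = 1.9720.
L2 = 0.32 * 2.9^2 / 2 = 1.3456.
Penalty = 1.55 * (1.9720 + 1.3456) = 5.1423.

5.1423


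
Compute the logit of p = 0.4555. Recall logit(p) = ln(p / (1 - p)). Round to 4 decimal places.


Compute the odds: 0.4555/0.5445 = 0.8365.
Take the natural log: ln(0.8365) = -0.1785.

-0.1785


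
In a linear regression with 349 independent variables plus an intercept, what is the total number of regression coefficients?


Total coefficients = number of predictors + 1 (for the intercept).
= 349 + 1 = 350.

350


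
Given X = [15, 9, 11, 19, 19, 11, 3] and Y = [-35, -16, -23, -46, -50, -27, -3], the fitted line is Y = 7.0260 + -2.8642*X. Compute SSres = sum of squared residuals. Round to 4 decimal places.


Compute predicted values, then residuals = yi - yhat_i.
Residuals: [0.9370, 2.7518, 1.4802, 1.3938, -2.6062, -2.5198, -1.4334].
SSres = sum(residual^2) = 27.7803.

27.7803


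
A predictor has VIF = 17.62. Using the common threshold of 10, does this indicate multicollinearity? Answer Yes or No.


The threshold is 10.
VIF = 17.62 is >= 10.
Multicollinearity indication: Yes.

Yes


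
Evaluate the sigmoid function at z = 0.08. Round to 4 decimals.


First, exp(-0.0800) = 0.9231.
Then sigma(z) = 1/(1 + 0.9231) = 0.5200.

0.5200


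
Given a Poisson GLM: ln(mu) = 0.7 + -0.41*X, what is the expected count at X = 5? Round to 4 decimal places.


eta = 0.7 + -0.41 * 5 = -1.3500.
mu = exp(-1.3500) = 0.2592.

0.2592


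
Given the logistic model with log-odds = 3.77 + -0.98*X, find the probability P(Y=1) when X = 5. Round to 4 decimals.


z = 3.77 + -0.98 * 5 = -1.1300.
Sigmoid: P = 1 / (1 + exp(1.1300)) = 0.2442.

0.2442


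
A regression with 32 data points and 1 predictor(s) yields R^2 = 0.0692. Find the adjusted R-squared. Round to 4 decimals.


Adjusted R^2 = 1 - (1 - R^2) * (n-1)/(n-p-1).
(1 - R^2) = 0.9308.
(n-1)/(n-p-1) = 31/30.
(1 - R^2) * (n-1) = 0.9308 * 31 = 28.8548.
Divide by (n-p-1): 28.8548 / 30 = 0.9618.
Adj R^2 = 1 - 0.9618 = 0.0382.

0.0382


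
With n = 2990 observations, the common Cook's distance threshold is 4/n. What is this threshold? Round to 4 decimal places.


Cook's distance cutoff = 4/n = 4/2990.
= 0.0013.

0.0013


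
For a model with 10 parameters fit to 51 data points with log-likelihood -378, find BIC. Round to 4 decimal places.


ln(51) = 3.931826.
k * ln(n) = 10 * 3.931826 = 39.318260.
-2L = 756.
BIC = 39.318260 + 756 = 795.318260, which rounds to 795.3183.

795.3183


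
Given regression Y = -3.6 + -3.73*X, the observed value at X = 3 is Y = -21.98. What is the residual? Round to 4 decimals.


Predicted = -3.6 + -3.73 * 3 = -14.7900.
Residual = -21.98 - -14.7900 = -7.1900.

-7.1900


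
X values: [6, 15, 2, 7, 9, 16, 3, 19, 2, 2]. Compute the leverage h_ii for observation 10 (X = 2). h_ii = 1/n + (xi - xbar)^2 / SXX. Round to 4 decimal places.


Compute xbar = 8.1000 with n = 10 observations.
SXX = 372.9000.
Leverage = 1/10 + (2 - 8.1000)^2/372.9000 = 0.1998.

0.1998


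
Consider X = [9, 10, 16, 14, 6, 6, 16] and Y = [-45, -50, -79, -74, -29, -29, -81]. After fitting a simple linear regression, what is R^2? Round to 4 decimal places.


The fitted line is Y = 1.8371 + -5.1930*X.
SSres = 15.1830, SStot = 3089.4286.
R^2 = 1 - SSres/SStot = 0.9951.

0.9951


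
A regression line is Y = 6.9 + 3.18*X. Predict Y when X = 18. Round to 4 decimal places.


Predicted value:
Y = 6.9 + (3.18)(18) = 6.9 + 57.2400 = 64.1400.

64.1400


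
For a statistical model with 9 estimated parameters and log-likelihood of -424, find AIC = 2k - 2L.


Compute:
2k = 2*9 = 18.
-2*loglik = -2*(-424) = 848.
AIC = 18 + 848 = 866.

866


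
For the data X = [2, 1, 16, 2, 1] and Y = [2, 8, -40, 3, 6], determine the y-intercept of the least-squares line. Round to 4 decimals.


Compute b1 = -3.0946 from the OLS formula.
With xbar = 4.4000 and ybar = -4.2000, the intercept is:
b0 = -4.2000 - -3.0946 * 4.4000 = 9.4161.

9.4161


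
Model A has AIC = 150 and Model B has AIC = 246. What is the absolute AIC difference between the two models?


|AIC_A - AIC_B| = |150 - 246| = 96.
Model A is preferred (lower AIC).

96


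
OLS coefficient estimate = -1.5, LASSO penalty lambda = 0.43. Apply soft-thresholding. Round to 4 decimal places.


Check: |-1.5| = 1.5 vs lambda = 0.43.
Since |beta| > lambda, coefficient = sign(beta)*(|beta| - lambda) = -1.0700.
Soft-thresholded coefficient = -1.0700.

-1.0700


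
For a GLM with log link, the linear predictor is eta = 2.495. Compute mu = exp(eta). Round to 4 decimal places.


The inverse log link gives:
mu = exp(2.495) = 12.1217.

12.1217


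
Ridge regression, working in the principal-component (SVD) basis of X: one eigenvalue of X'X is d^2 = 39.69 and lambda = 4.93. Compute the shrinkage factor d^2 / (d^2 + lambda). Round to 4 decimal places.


Compute the denominator: 39.69 + 4.93 = 44.6200.
Shrinkage factor = 39.69 / 44.6200 = 0.8895.

0.8895


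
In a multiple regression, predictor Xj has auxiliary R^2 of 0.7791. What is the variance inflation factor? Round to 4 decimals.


Using VIF = 1/(1 - R^2_j):
1 - 0.7791 = 0.2209.
VIF = 4.5269.

4.5269


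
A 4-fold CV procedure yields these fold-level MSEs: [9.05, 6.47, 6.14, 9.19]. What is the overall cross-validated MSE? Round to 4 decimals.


Total MSE across folds = 30.8500.
CV-MSE = 30.8500/4 = 7.7125.

7.7125


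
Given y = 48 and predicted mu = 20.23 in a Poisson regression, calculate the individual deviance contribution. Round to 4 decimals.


First: ln(48/20.23) = 0.864034.
Then: 48 * 0.864034 = 41.473632.
y - mu = 48 - 20.23 = 27.77.
D = 2(41.473632 - 27.77) = 27.407264, which rounds to 27.4073.

27.4073


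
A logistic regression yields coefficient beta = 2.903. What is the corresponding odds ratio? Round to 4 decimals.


The odds ratio is computed as:
OR = e^(2.903) = 18.2287.

18.2287


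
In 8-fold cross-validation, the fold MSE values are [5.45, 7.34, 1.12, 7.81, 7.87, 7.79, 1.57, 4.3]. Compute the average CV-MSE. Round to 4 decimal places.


Sum of fold MSEs = 43.2500.
Average = 43.2500 / 8 = 5.4063.

5.4063


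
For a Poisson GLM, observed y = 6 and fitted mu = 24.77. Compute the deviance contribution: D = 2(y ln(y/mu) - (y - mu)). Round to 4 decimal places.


First: ln(6/24.77) = -1.417874.
Then: 6 * -1.417874 = -8.507244.
y - mu = 6 - 24.77 = -18.77.
D = 2(-8.507244 - -18.77) = 20.525512, which rounds to 20.5255.

20.5255


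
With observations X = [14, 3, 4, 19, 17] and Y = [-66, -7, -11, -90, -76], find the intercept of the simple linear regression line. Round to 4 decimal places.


The slope is b1 = -5.1582.
Sample means are xbar = 11.4000 and ybar = -50.0000.
Intercept: b0 = -50.0000 - (-5.1582)(11.4000) = 8.8038.

8.8038


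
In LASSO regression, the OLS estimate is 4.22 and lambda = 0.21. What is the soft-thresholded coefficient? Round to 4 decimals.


|beta_OLS| = 4.22.
lambda = 0.21.
Since |beta| > lambda, coefficient = sign(beta)*(|beta| - lambda) = 4.0100.
Result = 4.0100.

4.0100


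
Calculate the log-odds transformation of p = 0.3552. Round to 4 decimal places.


1 - p = 0.6448.
p/(1-p) = 0.5509.
logit = ln(0.5509) = -0.5963.

-0.5963


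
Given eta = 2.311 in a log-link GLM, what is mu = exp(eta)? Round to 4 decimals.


mu = exp(eta) = exp(2.311).
= 10.0845.

10.0845


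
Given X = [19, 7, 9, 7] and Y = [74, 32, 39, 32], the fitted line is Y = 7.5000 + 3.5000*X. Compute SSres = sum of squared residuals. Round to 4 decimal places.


Predicted values from Y = 7.5000 + 3.5000*X.
Residuals: [0.0000, 0.0000, 0.0000, 0.0000].
SSres = 0.0000.

0.0000


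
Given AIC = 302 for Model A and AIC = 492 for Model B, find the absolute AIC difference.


Compute |302 - 492| = 190.
Model A has the smaller AIC.

190


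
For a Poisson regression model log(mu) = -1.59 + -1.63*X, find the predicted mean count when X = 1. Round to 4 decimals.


eta = -1.59 + -1.63 * 1 = -3.2200.
mu = exp(-3.2200) = 0.0400.

0.0400


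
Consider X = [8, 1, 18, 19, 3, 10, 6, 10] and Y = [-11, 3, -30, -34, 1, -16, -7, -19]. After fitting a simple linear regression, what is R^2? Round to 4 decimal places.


The fitted line is Y = 5.1670 + -2.0578*X.
SSres = 20.8994, SStot = 1256.8750.
R^2 = 1 - SSres/SStot = 0.9834.

0.9834


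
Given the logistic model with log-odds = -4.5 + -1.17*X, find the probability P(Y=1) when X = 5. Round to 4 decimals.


Compute z = -4.5 + (-1.17)(5) = -10.3500.
exp(-z) = 31257.0428.
P = 1/(1 + 31257.0428) = 0.0000.

0.0000


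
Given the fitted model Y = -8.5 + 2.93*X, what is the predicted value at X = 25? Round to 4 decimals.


Plug X = 25 into Y = -8.5 + 2.93*X:
Y = -8.5 + 73.2500 = 64.7500.

64.7500


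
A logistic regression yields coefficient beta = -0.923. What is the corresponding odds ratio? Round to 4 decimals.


Odds ratio = exp(beta) = exp(-0.923).
= 0.3973.

0.3973


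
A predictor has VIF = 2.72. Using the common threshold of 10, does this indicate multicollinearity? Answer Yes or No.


Compare VIF = 2.72 to the threshold of 10.
2.72 < 10, so the answer is No.

No


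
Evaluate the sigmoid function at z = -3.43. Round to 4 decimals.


Compute exp(3.4300) = 30.8766.
Sigmoid = 1 / (1 + 30.8766) = 1 / 31.8766 = 0.0314.

0.0314


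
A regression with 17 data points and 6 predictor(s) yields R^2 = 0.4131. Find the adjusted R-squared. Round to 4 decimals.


Plug in: Adj R^2 = 1 - (1 - 0.4131) * 16/10.
= 1 - 0.5869 * 16/10
= 1 - 9.3904 / 10
= 1 - 0.9390 = 0.0610.

0.0610


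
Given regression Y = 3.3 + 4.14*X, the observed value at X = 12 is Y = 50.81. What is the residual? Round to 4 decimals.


Predicted = 3.3 + 4.14 * 12 = 52.9800.
Residual = 50.81 - 52.9800 = -2.1700.

-2.1700


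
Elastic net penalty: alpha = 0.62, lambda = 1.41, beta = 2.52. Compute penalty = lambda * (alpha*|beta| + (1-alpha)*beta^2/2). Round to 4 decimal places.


alpha * |beta| = 0.62 * 2.52 = 1.5624.
(1-alpha) * beta^2/2 = 0.38 * 6.3504/2 = 1.2066.
Total = 1.41 * (1.5624 + 1.2066) = 3.9043.

3.9043


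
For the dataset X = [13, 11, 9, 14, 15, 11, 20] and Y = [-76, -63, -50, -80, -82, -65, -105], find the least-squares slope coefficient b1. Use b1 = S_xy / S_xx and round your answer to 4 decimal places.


First compute the means: xbar = 13.2857, ybar = -74.4286.
Then S_xx = sum((xi - xbar)^2) = 77.4286.
S_xy = sum((xi - xbar)(yi - ybar)) = -374.1429.
b1 = S_xy / S_xx = -374.1429 / 77.4286 = -4.8321.

-4.8321


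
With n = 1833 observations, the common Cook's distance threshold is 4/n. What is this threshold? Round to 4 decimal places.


Cook's distance cutoff = 4/n = 4/1833.
= 0.0022.

0.0022


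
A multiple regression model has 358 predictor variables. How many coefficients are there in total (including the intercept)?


Including the intercept, the model has 358 predictor coefficients + 1 intercept.
Total = 359.

359


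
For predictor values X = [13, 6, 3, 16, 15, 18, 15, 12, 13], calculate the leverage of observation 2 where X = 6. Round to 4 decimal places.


Compute xbar = 12.3333 with n = 9 observations.
SXX = 188.0000.
Leverage = 1/9 + (6 - 12.3333)^2/188.0000 = 0.3245.

0.3245


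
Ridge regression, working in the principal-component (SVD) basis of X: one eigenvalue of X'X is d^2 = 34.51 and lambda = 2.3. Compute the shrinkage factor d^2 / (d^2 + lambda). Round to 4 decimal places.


Denominator = d^2 + lambda = 34.51 + 2.3 = 36.8100.
Shrinkage = 34.51 / 36.8100 = 0.9375.

0.9375


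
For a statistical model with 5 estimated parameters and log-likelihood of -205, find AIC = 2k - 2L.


AIC = 2k - 2*loglik = 2(5) - 2(-205).
= 10 + 410 = 420.

420


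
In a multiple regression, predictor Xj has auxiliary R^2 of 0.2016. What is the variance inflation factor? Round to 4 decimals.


VIF = 1 / (1 - 0.2016).
= 1 / 0.7984 = 1.2525.

1.2525


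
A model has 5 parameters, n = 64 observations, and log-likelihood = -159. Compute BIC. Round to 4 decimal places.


Compute k*ln(n) = 5*ln(64) = 5*4.158883 = 20.794415.
Then -2*loglik = 318.
BIC = 20.794415 + 318 = 338.794415, which rounds to 338.7944.

338.7944


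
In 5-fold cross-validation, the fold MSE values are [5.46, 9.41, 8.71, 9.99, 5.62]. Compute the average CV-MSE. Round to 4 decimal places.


Add all fold MSEs: 39.1900.
Divide by k = 5: 39.1900/5 = 7.8380.

7.8380


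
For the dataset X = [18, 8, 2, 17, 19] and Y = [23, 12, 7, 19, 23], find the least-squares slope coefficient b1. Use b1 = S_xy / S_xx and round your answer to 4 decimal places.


The sample means are xbar = 12.8000 and ybar = 16.8000.
Compute S_xx = 222.8000 and S_xy = 208.8000.
Slope b1 = S_xy / S_xx = 208.8000 / 222.8000 = 0.9372.

0.9372
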